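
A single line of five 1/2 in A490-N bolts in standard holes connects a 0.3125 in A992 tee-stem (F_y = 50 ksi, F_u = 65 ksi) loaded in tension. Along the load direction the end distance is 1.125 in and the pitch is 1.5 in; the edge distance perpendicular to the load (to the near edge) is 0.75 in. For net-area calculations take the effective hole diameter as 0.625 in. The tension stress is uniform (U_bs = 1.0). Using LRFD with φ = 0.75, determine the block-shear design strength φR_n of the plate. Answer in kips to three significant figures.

Shear plane L_v = 1.125 + 4·1.5 = 7.125 in; A_gv = 7.125 × 0.3125 = 2.227 in².
A_nv = (7.125 − 4.5·0.625) × 0.3125 = 1.348 in².
A_nt = (0.75 − 0.5·0.625) × 0.3125 = 0.1367 in².
0.6 F_u A_nv = 52.56 kips; 0.6 F_y A_gv = 66.8 kips → shear rupture governs the shear term.
R_n = 52.56 + 1.0 × 65 × 0.1367 = 61.45 kips.
Design strength φR_n = 0.75 × 61.45 = 46.1 kips.

46.1 kips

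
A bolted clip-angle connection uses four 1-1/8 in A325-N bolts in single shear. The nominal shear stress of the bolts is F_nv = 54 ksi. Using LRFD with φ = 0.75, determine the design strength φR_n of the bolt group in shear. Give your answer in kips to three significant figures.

161 kips

A_b = π × 1.125² / 4 = 0.994 in².
R_n = F_nv · A_b · n · n_s = 54 × 0.994 × 4 × 1 = 214.7 kips.
Design strength φR_n = 0.75 × 214.7 = 161 kips.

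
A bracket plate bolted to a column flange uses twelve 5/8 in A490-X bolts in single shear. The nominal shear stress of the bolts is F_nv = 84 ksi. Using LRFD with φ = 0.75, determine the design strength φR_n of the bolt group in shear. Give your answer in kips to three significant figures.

A_b = π × 0.625² / 4 = 0.3068 in².
R_n = F_nv · A_b · n · n_s = 84 × 0.3068 × 12 × 1 = 309.3 kips.
Design strength φR_n = 0.75 × 309.3 = 232 kips.

232 kips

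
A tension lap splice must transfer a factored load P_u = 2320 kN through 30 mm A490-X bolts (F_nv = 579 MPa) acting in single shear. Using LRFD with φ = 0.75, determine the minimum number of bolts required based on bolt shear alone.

8 bolts

A_b = π·30²/4 = 706.9 mm².
Per-bolt design strength φR_n = 0.75 × 579 × 706.9 × 1 / 1000 = 307 kN.
n ≥ 2320 / 307 = 7.558 → use 8 bolts.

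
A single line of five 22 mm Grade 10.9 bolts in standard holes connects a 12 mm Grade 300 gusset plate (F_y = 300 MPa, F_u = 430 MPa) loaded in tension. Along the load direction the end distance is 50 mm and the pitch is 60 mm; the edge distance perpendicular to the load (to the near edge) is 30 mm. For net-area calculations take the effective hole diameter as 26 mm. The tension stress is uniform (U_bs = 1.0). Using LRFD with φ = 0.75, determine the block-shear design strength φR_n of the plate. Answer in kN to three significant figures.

467 kN

Shear plane L_v = 50 + 4·60 = 290 mm; A_gv = 290 × 12 = 3480 mm².
A_nv = (290 − 4.5·26) × 12 = 2076 mm².
A_nt = (30 − 0.5·26) × 12 = 204 mm².
0.6 F_u A_nv = 535.6 kN; 0.6 F_y A_gv = 626.4 kN → shear rupture governs the shear term.
R_n = 535.6 + 1.0 × 430 × 204 / 1000 = 623.3 kN.
Design strength φR_n = 0.75 × 623.3 = 467 kN.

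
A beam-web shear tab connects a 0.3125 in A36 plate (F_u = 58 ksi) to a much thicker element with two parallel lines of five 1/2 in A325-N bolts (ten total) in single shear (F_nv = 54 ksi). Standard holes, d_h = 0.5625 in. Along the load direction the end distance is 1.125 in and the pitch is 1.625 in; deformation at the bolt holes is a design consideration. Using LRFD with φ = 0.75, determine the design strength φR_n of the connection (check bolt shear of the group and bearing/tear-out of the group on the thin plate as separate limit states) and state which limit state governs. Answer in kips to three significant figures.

79.5 kips (bolt shear governs)

Bolt shear: A_b = π·0.5²/4 = 0.1963 in²; R_n = 54 × 0.1963 × 10 × 1 = 106 kips → 0.75 × 106 = 79.5 kips.
Bearing (1.2 l_c t F_u ≤ 2.4 d t F_u): upper limit = 2.4·0.5·0.3125·58 = 21.75 kips.
  Edge l_c = 1.125 − 0.5625/2 = 0.8438 → r_n = 18.35 kips; interior l_c = 1.625 − 0.5625 = 1.062 → r_n = 21.75 kips.
  R_n,bearing = 2·18.35 + 8·21.75 = 210.7 kips → 0.75 × 210.7 = 158 kips.
Bolt shear governs: 79.5 kips.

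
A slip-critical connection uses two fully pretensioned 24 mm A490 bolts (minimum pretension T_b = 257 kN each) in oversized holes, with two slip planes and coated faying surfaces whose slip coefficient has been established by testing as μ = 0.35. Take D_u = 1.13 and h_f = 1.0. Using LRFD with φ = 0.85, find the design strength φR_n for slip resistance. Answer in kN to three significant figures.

346 kN

R_n = μ · D_u · h_f · T_b · n_s · n_b = 0.35 × 1.13 × 1.0 × 257 × 2 × 2 = 406.6 kN.
Design strength φR_n = 0.85 × 406.6 = 346 kN.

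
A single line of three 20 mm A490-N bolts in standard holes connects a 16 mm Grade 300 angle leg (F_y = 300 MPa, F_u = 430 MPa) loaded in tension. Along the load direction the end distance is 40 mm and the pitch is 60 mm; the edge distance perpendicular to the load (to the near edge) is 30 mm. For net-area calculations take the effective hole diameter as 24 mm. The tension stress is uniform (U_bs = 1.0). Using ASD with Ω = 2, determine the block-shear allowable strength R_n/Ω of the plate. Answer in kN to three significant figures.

Shear plane L_v = 40 + 2·60 = 160 mm; A_gv = 160 × 16 = 2560 mm².
A_nv = (160 − 2.5·24) × 16 = 1600 mm².
A_nt = (30 − 0.5·24) × 16 = 288 mm².
0.6 F_u A_nv = 412.8 kN; 0.6 F_y A_gv = 460.8 kN → shear rupture governs the shear term.
R_n = 412.8 + 1.0 × 430 × 288 / 1000 = 536.6 kN.
Allowable strength R_n/Ω = 536.6 / 2 = 268 kN.

268 kN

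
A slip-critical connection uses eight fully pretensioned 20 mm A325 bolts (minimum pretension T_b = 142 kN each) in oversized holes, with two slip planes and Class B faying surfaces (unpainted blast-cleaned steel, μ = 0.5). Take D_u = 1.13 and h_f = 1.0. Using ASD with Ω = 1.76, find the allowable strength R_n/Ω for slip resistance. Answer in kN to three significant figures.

R_n = μ · D_u · h_f · T_b · n_s · n_b = 0.5 × 1.13 × 1.0 × 142 × 2 × 8 = 1284 kN.
Allowable strength R_n/Ω = 1284 / 1.76 = 729 kN.

729 kN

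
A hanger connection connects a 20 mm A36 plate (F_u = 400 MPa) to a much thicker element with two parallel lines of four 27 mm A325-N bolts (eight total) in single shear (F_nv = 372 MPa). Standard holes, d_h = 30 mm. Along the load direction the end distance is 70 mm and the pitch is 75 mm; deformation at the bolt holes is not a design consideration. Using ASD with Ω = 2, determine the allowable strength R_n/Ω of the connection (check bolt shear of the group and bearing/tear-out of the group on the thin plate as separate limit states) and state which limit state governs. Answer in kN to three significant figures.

Bolt shear: A_b = π·27²/4 = 572.6 mm²; R_n = 372 × 572.6 × 8 × 1 / 1000 = 1704 kN → 1704 / 2 = 852 kN.
Bearing (1.5 l_c t F_u ≤ 3.0 d t F_u): upper limit = 3.0·27·20·400 / 1000 = 648 kN.
  Edge l_c = 70 − 30/2 = 55 → r_n = 648 kN; interior l_c = 75 − 30 = 45 → r_n = 540 kN.
  R_n,bearing = 2·648 + 6·540 = 4536 kN → 4536 / 2 = 2270 kN.
Bolt shear governs: 852 kN.

852 kN (bolt shear governs)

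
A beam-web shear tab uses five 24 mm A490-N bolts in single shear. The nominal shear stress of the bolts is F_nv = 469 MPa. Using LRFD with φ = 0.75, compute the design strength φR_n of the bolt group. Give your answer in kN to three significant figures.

A_b = π × 24² / 4 = 452.4 mm².
R_n = F_nv · A_b · n · n_s = 469 × 452.4 × 5 × 1 / 1000 = 1061 kN.
Design strength φR_n = 0.75 × 1061 = 796 kN.

796 kN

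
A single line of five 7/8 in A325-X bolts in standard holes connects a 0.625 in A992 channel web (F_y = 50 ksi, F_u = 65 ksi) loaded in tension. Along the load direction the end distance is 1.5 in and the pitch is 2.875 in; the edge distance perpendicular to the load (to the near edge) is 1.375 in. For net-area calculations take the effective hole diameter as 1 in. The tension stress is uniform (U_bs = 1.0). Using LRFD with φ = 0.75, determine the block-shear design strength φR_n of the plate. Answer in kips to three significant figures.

182 kips

Shear plane L_v = 1.5 + 4·2.875 = 13 in; A_gv = 13 × 0.625 = 8.125 in².
A_nv = (13 − 4.5·1) × 0.625 = 5.312 in².
A_nt = (1.375 − 0.5·1) × 0.625 = 0.5469 in².
0.6 F_u A_nv = 207.2 kips; 0.6 F_y A_gv = 243.8 kips → shear rupture governs the shear term.
R_n = 207.2 + 1.0 × 65 × 0.5469 = 242.7 kips.
Design strength φR_n = 0.75 × 242.7 = 182 kips.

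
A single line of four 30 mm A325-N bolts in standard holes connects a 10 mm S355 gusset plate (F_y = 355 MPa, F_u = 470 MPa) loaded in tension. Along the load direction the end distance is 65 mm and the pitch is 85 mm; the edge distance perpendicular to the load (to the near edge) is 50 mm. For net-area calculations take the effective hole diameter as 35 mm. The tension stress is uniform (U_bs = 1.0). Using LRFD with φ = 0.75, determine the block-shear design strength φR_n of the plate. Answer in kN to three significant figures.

Shear plane L_v = 65 + 3·85 = 320 mm; A_gv = 320 × 10 = 3200 mm².
A_nv = (320 − 3.5·35) × 10 = 1975 mm².
A_nt = (50 − 0.5·35) × 10 = 325 mm².
0.6 F_u A_nv = 557 kN; 0.6 F_y A_gv = 681.6 kN → shear rupture governs the shear term.
R_n = 557 + 1.0 × 470 × 325 / 1000 = 709.7 kN.
Design strength φR_n = 0.75 × 709.7 = 532 kN.

532 kN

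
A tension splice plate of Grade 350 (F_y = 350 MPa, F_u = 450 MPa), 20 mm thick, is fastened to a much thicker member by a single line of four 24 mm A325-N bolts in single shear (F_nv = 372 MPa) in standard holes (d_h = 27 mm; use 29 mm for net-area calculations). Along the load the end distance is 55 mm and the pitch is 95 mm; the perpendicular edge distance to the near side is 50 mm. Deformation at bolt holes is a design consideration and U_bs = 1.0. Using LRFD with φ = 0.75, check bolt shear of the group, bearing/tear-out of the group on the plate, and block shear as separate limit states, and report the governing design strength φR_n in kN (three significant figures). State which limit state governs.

505 kN (bolt shear governs)

Bolt shear: A_b = π·24²/4 = 452.4 mm²; R_n = 372 × 452.4 × 4 × 1 / 1000 = 673.2 kN → 0.75 × 673.2 = 505 kN.
Bearing: edge l_c = 41.5, r_n = 448.2 kN; interior l_c = 68, r_n = 518.4 kN; R_n = 448.2 + 3·518.4 = 2003 kN → 1500 kN.
Block shear: A_gv = 6800, A_nv = 4770, A_nt = 710 mm²; R_n = min(0.6F_uA_nv, 0.6F_yA_gv) + U_bs·F_u·A_nt = 1607 kN → 1210 kN.
Bolt shear governs: 505 kN.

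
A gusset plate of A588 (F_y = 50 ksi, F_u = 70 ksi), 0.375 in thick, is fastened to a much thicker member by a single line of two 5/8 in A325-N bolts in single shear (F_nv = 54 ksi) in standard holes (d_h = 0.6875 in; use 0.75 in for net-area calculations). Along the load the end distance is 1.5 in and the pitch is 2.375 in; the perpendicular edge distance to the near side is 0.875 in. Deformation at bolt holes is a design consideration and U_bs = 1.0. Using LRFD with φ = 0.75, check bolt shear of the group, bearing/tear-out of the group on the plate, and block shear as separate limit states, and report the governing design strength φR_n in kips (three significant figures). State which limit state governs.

24.9 kips (bolt shear governs)

Bolt shear: A_b = π·0.625²/4 = 0.3068 in²; R_n = 54 × 0.3068 × 2 × 1 = 33.13 kips → 0.75 × 33.13 = 24.9 kips.
Bearing: edge l_c = 1.156, r_n = 36.42 kips; interior l_c = 1.688, r_n = 39.38 kips; R_n = 36.42 + 1·39.38 = 75.8 kips → 56.8 kips.
Block shear: A_gv = 1.453, A_nv = 1.031, A_nt = 0.1875 in²; R_n = min(0.6F_uA_nv, 0.6F_yA_gv) + U_bs·F_u·A_nt = 56.44 kips → 42.3 kips.
Bolt shear governs: 24.9 kips.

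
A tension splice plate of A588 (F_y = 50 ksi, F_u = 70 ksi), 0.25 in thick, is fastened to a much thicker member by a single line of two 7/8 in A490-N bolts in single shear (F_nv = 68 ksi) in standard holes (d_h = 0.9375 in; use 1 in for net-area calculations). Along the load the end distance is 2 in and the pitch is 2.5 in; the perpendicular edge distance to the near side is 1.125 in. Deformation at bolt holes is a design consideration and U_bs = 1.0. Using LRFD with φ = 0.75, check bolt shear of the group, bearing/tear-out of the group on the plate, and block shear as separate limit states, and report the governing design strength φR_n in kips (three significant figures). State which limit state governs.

Bolt shear: A_b = π·0.875²/4 = 0.6013 in²; R_n = 68 × 0.6013 × 2 × 1 = 81.78 kips → 0.75 × 81.78 = 61.3 kips.
Bearing: edge l_c = 1.531, r_n = 32.16 kips; interior l_c = 1.562, r_n = 32.81 kips; R_n = 32.16 + 1·32.81 = 64.97 kips → 48.7 kips.
Block shear: A_gv = 1.125, A_nv = 0.75, A_nt = 0.1562 in²; R_n = min(0.6F_uA_nv, 0.6F_yA_gv) + U_bs·F_u·A_nt = 42.44 kips → 31.8 kips.
Block shear governs: 31.8 kips.

31.8 kips (block shear governs)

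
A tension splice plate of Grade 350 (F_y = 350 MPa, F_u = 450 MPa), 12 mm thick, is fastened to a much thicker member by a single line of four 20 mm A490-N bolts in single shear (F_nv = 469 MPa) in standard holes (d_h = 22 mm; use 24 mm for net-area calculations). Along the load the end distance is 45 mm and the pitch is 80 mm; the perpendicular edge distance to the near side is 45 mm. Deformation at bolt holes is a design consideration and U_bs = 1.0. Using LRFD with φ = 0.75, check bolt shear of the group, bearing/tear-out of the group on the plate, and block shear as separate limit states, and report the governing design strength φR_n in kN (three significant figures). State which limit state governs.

Bolt shear: A_b = π·20²/4 = 314.2 mm²; R_n = 469 × 314.2 × 4 × 1 / 1000 = 589.4 kN → 0.75 × 589.4 = 442 kN.
Bearing: edge l_c = 34, r_n = 220.3 kN; interior l_c = 58, r_n = 259.2 kN; R_n = 220.3 + 3·259.2 = 997.9 kN → 748 kN.
Block shear: A_gv = 3420, A_nv = 2412, A_nt = 396 mm²; R_n = min(0.6F_uA_nv, 0.6F_yA_gv) + U_bs·F_u·A_nt = 829.4 kN → 622 kN.
Bolt shear governs: 442 kN.

442 kN (bolt shear governs)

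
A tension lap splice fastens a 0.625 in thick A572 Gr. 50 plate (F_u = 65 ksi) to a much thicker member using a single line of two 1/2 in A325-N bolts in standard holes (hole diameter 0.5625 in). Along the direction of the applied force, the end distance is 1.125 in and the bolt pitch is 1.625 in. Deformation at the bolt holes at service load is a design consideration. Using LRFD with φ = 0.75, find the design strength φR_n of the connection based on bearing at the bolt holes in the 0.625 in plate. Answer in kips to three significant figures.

Per bolt r_n = 1.2 l_c t F_u ≤ 2.4 d t F_u; upper limit = 2.4 × 0.5 × 0.625 × 65 = 48.75 kips.
Edge bolt: l_c = 1.125 − 0.5625/2 = 0.8438 in → 1.2 × 0.8438 × 0.625 × 65 = 41.13 → r_n = 41.13 kips.
Interior bolts: l_c = 1.625 − 0.5625 = 1.062 in → 1.2 × 1.062 × 0.625 × 65 = 51.8 → r_n = 48.75 kips.
R_n = 1 × 41.13 + 1 × 48.75 = 89.88 kips.
Design strength φR_n = 0.75 × 89.88 = 67.4 kips.

67.4 kips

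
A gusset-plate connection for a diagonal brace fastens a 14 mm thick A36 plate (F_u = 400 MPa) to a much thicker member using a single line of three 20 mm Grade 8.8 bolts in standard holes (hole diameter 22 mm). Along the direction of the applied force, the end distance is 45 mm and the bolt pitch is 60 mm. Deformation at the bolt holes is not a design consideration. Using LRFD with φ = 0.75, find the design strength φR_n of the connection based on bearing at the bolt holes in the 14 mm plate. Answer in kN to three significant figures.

693 kN

Per bolt r_n = 1.5 l_c t F_u ≤ 3.0 d t F_u; upper limit = 3.0 × 20 × 14 × 400 / 1000 = 336 kN.
Edge bolt: l_c = 45 − 22/2 = 34 mm → 1.5 × 34 × 14 × 400 / 1000 = 285.6 → r_n = 285.6 kN.
Interior bolts: l_c = 60 − 22 = 38 mm → 1.5 × 38 × 14 × 400 / 1000 = 319.2 → r_n = 319.2 kN.
R_n = 1 × 285.6 + 2 × 319.2 = 924 kN.
Design strength φR_n = 0.75 × 924 = 693 kN.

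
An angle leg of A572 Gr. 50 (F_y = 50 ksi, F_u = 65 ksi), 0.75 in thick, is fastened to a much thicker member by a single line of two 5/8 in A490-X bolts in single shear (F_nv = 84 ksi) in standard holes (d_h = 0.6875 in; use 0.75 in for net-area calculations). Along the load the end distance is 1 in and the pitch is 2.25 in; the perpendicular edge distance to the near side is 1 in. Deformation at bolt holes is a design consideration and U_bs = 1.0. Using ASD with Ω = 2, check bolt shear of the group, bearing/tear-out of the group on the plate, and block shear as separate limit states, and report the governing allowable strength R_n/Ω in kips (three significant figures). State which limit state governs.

25.8 kips (bolt shear governs)

Bolt shear: A_b = π·0.625²/4 = 0.3068 in²; R_n = 84 × 0.3068 × 2 × 1 = 51.54 kips → 51.54 / 2 = 25.8 kips.
Bearing: edge l_c = 0.6562, r_n = 38.39 kips; interior l_c = 1.562, r_n = 73.12 kips; R_n = 38.39 + 1·73.12 = 111.5 kips → 55.8 kips.
Block shear: A_gv = 2.438, A_nv = 1.594, A_nt = 0.4688 in²; R_n = min(0.6F_uA_nv, 0.6F_yA_gv) + U_bs·F_u·A_nt = 92.62 kips → 46.3 kips.
Bolt shear governs: 25.8 kips.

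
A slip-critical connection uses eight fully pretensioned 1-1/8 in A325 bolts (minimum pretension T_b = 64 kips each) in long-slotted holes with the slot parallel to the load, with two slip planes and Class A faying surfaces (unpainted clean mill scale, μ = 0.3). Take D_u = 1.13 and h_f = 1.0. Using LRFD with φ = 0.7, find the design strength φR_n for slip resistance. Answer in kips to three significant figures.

243 kips

R_n = μ · D_u · h_f · T_b · n_s · n_b = 0.3 × 1.13 × 1.0 × 64 × 2 × 8 = 347.1 kips.
Design strength φR_n = 0.7 × 347.1 = 243 kips.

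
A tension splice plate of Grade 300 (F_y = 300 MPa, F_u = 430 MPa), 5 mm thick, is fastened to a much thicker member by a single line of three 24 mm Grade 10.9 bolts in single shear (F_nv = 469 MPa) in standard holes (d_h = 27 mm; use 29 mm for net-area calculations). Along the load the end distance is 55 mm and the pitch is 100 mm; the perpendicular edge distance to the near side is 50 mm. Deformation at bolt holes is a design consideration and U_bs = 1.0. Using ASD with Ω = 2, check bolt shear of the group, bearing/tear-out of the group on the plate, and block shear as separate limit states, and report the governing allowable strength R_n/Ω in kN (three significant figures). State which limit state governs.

Bolt shear: A_b = π·24²/4 = 452.4 mm²; R_n = 469 × 452.4 × 3 × 1 / 1000 = 636.5 kN → 636.5 / 2 = 318 kN.
Bearing: edge l_c = 41.5, r_n = 107.1 kN; interior l_c = 73, r_n = 123.8 kN; R_n = 107.1 + 2·123.8 = 354.8 kN → 177 kN.
Block shear: A_gv = 1275, A_nv = 912.5, A_nt = 177.5 mm²; R_n = min(0.6F_uA_nv, 0.6F_yA_gv) + U_bs·F_u·A_nt = 305.8 kN → 153 kN.
Block shear governs: 153 kN.

153 kN (block shear governs)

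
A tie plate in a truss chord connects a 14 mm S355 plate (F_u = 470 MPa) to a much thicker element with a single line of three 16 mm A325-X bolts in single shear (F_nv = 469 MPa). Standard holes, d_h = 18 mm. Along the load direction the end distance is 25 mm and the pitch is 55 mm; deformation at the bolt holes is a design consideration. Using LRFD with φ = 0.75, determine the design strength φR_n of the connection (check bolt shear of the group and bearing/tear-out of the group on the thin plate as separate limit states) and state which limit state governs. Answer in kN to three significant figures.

Bolt shear: A_b = π·16²/4 = 201.1 mm²; R_n = 469 × 201.1 × 3 × 1 / 1000 = 282.9 kN → 0.75 × 282.9 = 212 kN.
Bearing (1.2 l_c t F_u ≤ 2.4 d t F_u): upper limit = 2.4·16·14·470 / 1000 = 252.7 kN.
  Edge l_c = 25 − 18/2 = 16 → r_n = 126.3 kN; interior l_c = 55 − 18 = 37 → r_n = 252.7 kN.
  R_n,bearing = 1·126.3 + 2·252.7 = 631.7 kN → 0.75 × 631.7 = 474 kN.
Bolt shear governs: 212 kN.

212 kN (bolt shear governs)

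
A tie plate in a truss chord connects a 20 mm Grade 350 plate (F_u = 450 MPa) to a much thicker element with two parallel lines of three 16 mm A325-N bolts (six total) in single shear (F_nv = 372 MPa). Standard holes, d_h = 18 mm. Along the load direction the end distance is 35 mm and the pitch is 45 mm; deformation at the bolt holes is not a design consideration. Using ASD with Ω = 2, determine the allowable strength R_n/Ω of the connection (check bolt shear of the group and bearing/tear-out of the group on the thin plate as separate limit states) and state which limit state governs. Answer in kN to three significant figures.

224 kN (bolt shear governs)

Bolt shear: A_b = π·16²/4 = 201.1 mm²; R_n = 372 × 201.1 × 6 × 1 / 1000 = 448.8 kN → 448.8 / 2 = 224 kN.
Bearing (1.5 l_c t F_u ≤ 3.0 d t F_u): upper limit = 3.0·16·20·450 / 1000 = 432 kN.
  Edge l_c = 35 − 18/2 = 26 → r_n = 351 kN; interior l_c = 45 − 18 = 27 → r_n = 364.5 kN.
  R_n,bearing = 2·351 + 4·364.5 = 2160 kN → 2160 / 2 = 1080 kN.
Bolt shear governs: 224 kN.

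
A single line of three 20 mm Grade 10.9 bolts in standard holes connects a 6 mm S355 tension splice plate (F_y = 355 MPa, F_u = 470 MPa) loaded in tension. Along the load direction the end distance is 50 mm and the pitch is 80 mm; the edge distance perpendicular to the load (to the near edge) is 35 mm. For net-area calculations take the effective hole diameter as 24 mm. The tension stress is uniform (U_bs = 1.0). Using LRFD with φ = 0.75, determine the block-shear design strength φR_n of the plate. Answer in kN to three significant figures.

Shear plane L_v = 50 + 2·80 = 210 mm; A_gv = 210 × 6 = 1260 mm².
A_nv = (210 − 2.5·24) × 6 = 900 mm².
A_nt = (35 − 0.5·24) × 6 = 138 mm².
0.6 F_u A_nv = 253.8 kN; 0.6 F_y A_gv = 268.4 kN → shear rupture governs the shear term.
R_n = 253.8 + 1.0 × 470 × 138 / 1000 = 318.7 kN.
Design strength φR_n = 0.75 × 318.7 = 239 kN.

239 kN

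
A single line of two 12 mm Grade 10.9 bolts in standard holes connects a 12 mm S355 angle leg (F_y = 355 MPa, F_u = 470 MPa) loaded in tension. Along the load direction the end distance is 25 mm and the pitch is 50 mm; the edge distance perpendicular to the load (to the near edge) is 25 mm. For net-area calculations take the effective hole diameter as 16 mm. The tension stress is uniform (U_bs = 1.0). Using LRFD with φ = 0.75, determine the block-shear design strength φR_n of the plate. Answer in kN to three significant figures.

Shear plane L_v = 25 + 1·50 = 75 mm; A_gv = 75 × 12 = 900 mm².
A_nv = (75 − 1.5·16) × 12 = 612 mm².
A_nt = (25 − 0.5·16) × 12 = 204 mm².
0.6 F_u A_nv = 172.6 kN; 0.6 F_y A_gv = 191.7 kN → shear rupture governs the shear term.
R_n = 172.6 + 1.0 × 470 × 204 / 1000 = 268.5 kN.
Design strength φR_n = 0.75 × 268.5 = 201 kN.

201 kN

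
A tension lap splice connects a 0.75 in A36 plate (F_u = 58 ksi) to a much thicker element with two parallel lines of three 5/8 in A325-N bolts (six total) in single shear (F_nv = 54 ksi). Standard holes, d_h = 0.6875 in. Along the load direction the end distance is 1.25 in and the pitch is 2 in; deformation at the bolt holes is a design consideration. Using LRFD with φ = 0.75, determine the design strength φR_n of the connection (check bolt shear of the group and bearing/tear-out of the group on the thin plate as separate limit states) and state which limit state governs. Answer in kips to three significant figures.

74.6 kips (bolt shear governs)

Bolt shear: A_b = π·0.625²/4 = 0.3068 in²; R_n = 54 × 0.3068 × 6 × 1 = 99.4 kips → 0.75 × 99.4 = 74.6 kips.
Bearing (1.2 l_c t F_u ≤ 2.4 d t F_u): upper limit = 2.4·0.625·0.75·58 = 65.25 kips.
  Edge l_c = 1.25 − 0.6875/2 = 0.9062 → r_n = 47.31 kips; interior l_c = 2 − 0.6875 = 1.312 → r_n = 65.25 kips.
  R_n,bearing = 2·47.31 + 4·65.25 = 355.6 kips → 0.75 × 355.6 = 267 kips.
Bolt shear governs: 74.6 kips.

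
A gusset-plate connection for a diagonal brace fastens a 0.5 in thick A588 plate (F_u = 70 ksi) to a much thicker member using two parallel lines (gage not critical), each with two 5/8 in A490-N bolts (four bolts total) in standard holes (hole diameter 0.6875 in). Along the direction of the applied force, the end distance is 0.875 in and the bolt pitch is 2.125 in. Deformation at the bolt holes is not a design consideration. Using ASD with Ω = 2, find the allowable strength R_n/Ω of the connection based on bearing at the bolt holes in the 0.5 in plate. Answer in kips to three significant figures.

93.5 kips

Per bolt r_n = 1.5 l_c t F_u ≤ 3.0 d t F_u; upper limit = 3.0 × 0.625 × 0.5 × 70 = 65.62 kips.
Edge bolt: l_c = 0.875 − 0.6875/2 = 0.5312 in → 1.5 × 0.5312 × 0.5 × 70 = 27.89 → r_n = 27.89 kips.
Interior bolts: l_c = 2.125 − 0.6875 = 1.438 in → 1.5 × 1.438 × 0.5 × 70 = 75.47 → r_n = 65.62 kips.
R_n = 2 × 27.89 + 2 × 65.62 = 187 kips.
Allowable strength R_n/Ω = 187 / 2 = 93.5 kips.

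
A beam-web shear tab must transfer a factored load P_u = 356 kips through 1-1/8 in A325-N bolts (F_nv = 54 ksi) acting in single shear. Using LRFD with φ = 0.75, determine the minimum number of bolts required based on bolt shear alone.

A_b = π·1.125²/4 = 0.994 in².
Per-bolt design strength φR_n = 0.75 × 54 × 0.994 × 1 = 40.26 kips.
n ≥ 356 / 40.26 = 8.843 → use 9 bolts.

9 bolts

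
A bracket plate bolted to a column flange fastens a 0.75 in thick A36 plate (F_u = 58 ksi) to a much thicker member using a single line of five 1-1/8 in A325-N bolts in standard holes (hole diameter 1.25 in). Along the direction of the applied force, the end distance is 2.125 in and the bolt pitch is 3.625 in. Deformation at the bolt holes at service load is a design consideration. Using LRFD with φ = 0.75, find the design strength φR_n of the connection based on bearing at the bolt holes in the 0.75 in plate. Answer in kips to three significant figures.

411 kips

Per bolt r_n = 1.2 l_c t F_u ≤ 2.4 d t F_u; upper limit = 2.4 × 1.125 × 0.75 × 58 = 117.4 kips.
Edge bolt: l_c = 2.125 − 1.25/2 = 1.5 in → 1.2 × 1.5 × 0.75 × 58 = 78.3 → r_n = 78.3 kips.
Interior bolts: l_c = 3.625 − 1.25 = 2.375 in → 1.2 × 2.375 × 0.75 × 58 = 124 → r_n = 117.4 kips.
R_n = 1 × 78.3 + 4 × 117.4 = 548.1 kips.
Design strength φR_n = 0.75 × 548.1 = 411 kips.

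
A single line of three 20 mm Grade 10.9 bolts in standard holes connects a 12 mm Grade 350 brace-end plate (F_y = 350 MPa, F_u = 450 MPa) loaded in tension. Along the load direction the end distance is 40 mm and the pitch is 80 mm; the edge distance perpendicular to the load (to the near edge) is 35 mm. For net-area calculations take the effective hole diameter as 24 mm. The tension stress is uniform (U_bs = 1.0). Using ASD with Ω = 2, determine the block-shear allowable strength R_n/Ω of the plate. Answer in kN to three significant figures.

Shear plane L_v = 40 + 2·80 = 200 mm; A_gv = 200 × 12 = 2400 mm².
A_nv = (200 − 2.5·24) × 12 = 1680 mm².
A_nt = (35 − 0.5·24) × 12 = 276 mm².
0.6 F_u A_nv = 453.6 kN; 0.6 F_y A_gv = 504 kN → shear rupture governs the shear term.
R_n = 453.6 + 1.0 × 450 × 276 / 1000 = 577.8 kN.
Allowable strength R_n/Ω = 577.8 / 2 = 289 kN.

289 kN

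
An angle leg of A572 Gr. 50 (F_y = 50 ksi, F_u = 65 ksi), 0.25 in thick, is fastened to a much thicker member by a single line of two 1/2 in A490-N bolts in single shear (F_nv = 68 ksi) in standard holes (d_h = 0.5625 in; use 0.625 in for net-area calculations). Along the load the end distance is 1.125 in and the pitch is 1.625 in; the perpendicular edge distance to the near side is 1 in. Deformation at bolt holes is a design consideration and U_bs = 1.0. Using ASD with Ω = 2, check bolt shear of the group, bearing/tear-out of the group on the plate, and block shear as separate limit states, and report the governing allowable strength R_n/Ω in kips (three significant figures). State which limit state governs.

Bolt shear: A_b = π·0.5²/4 = 0.1963 in²; R_n = 68 × 0.1963 × 2 × 1 = 26.7 kips → 26.7 / 2 = 13.4 kips.
Bearing: edge l_c = 0.8438, r_n = 16.45 kips; interior l_c = 1.062, r_n = 19.5 kips; R_n = 16.45 + 1·19.5 = 35.95 kips → 18 kips.
Block shear: A_gv = 0.6875, A_nv = 0.4531, A_nt = 0.1719 in²; R_n = min(0.6F_uA_nv, 0.6F_yA_gv) + U_bs·F_u·A_nt = 28.84 kips → 14.4 kips.
Bolt shear governs: 13.4 kips.

13.4 kips (bolt shear governs)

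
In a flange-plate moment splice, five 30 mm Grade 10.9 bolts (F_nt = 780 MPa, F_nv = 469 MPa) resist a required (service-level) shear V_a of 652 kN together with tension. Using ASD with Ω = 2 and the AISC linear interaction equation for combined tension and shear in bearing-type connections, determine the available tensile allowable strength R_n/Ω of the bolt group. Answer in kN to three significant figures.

708 kN

A_b = π·30²/4 = 706.9 mm²; f_rv = 652 × 1000 / (5 × 706.9) = 184.5 MPa.
F'_nt = 1.3 F_nt − (Ω F_nt / F_nv) f_rv = 1.3·780 − (2·780/469)·184.5 = 400.4 MPa, capped at F_nt → F'_nt = 400.4 MPa.
R_n = F'_nt · A_b · n = 400.4 × 706.9 × 5 / 1000 = 1415 kN.
Allowable strength R_n/Ω = 1415 / 2 = 708 kN.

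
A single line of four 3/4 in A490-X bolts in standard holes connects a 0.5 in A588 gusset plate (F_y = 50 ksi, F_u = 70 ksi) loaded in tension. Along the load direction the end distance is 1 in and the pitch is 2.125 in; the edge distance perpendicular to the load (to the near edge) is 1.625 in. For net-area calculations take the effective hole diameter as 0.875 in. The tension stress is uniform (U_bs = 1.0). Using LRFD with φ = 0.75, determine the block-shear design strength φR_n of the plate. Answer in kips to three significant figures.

Shear plane L_v = 1 + 3·2.125 = 7.375 in; A_gv = 7.375 × 0.5 = 3.688 in².
A_nv = (7.375 − 3.5·0.875) × 0.5 = 2.156 in².
A_nt = (1.625 − 0.5·0.875) × 0.5 = 0.5938 in².
0.6 F_u A_nv = 90.56 kips; 0.6 F_y A_gv = 110.6 kips → shear rupture governs the shear term.
R_n = 90.56 + 1.0 × 70 × 0.5938 = 132.1 kips.
Design strength φR_n = 0.75 × 132.1 = 99.1 kips.

99.1 kips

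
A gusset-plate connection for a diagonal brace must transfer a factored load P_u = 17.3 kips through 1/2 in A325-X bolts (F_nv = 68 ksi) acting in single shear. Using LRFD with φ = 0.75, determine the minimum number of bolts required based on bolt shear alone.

A_b = π·0.5²/4 = 0.1963 in².
Per-bolt design strength φR_n = 0.75 × 68 × 0.1963 × 1 = 10.01 kips.
n ≥ 17.3 / 10.01 = 1.728 → use 2 bolts.

2 bolts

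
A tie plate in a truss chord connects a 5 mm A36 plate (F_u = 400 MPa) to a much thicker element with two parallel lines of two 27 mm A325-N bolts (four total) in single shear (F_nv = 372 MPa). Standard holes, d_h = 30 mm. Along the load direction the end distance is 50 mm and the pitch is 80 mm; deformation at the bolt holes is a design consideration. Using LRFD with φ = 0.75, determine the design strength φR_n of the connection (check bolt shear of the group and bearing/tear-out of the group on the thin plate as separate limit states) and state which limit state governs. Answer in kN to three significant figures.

306 kN (bearing governs)

Bolt shear: A_b = π·27²/4 = 572.6 mm²; R_n = 372 × 572.6 × 4 × 1 / 1000 = 852 kN → 0.75 × 852 = 639 kN.
Bearing (1.2 l_c t F_u ≤ 2.4 d t F_u): upper limit = 2.4·27·5·400 / 1000 = 129.6 kN.
  Edge l_c = 50 − 30/2 = 35 → r_n = 84 kN; interior l_c = 80 − 30 = 50 → r_n = 120 kN.
  R_n,bearing = 2·84 + 2·120 = 408 kN → 0.75 × 408 = 306 kN.
Bearing governs: 306 kN.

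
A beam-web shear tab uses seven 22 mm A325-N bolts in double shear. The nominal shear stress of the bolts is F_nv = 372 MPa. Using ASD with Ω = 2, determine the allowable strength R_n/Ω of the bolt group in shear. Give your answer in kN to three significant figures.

990 kN

A_b = π × 22² / 4 = 380.1 mm².
R_n = F_nv · A_b · n · n_s = 372 × 380.1 × 7 × 2 / 1000 = 1980 kN.
Allowable strength R_n/Ω = 1980 / 2 = 990 kN.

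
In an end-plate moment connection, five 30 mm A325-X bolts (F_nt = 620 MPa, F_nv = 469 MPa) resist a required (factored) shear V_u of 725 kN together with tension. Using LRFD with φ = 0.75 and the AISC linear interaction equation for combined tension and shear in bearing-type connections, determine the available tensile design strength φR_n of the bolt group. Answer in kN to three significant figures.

A_b = π·30²/4 = 706.9 mm²; f_rv = 725 × 1000 / (5 × 706.9) = 205.1 MPa.
F'_nt = 1.3 F_nt − (F_nt / φF_nv) f_rv = 1.3·620 − (620/(0.75·469))·205.1 = 444.4 MPa, capped at F_nt → F'_nt = 444.4 MPa.
R_n = F'_nt · A_b · n = 444.4 × 706.9 × 5 / 1000 = 1571 kN.
Design strength φR_n = 0.75 × 1571 = 1180 kN.

1180 kN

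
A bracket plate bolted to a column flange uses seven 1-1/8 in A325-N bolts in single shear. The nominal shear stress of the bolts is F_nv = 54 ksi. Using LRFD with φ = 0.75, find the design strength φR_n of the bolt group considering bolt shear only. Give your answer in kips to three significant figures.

A_b = π × 1.125² / 4 = 0.994 in².
R_n = F_nv · A_b · n · n_s = 54 × 0.994 × 7 × 1 = 375.7 kips.
Design strength φR_n = 0.75 × 375.7 = 282 kips.

282 kips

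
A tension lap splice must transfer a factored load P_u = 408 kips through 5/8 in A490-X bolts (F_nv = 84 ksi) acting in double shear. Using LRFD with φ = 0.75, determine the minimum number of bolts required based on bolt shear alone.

A_b = π·0.625²/4 = 0.3068 in².
Per-bolt design strength φR_n = 0.75 × 84 × 0.3068 × 2 = 38.66 kips.
n ≥ 408 / 38.66 = 10.55 → use 11 bolts.

11 bolts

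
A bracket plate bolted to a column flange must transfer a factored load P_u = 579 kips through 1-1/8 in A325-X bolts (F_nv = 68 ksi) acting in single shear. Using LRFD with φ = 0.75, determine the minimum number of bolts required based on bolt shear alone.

A_b = π·1.125²/4 = 0.994 in².
Per-bolt design strength φR_n = 0.75 × 68 × 0.994 × 1 = 50.69 kips.
n ≥ 579 / 50.69 = 11.42 → use 12 bolts.

12 bolts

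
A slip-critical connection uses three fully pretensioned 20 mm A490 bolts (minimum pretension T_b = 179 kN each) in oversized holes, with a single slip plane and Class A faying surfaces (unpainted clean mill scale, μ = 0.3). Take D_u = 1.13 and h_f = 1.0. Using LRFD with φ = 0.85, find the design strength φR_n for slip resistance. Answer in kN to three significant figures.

155 kN

R_n = μ · D_u · h_f · T_b · n_s · n_b = 0.3 × 1.13 × 1.0 × 179 × 1 × 3 = 182 kN.
Design strength φR_n = 0.85 × 182 = 155 kN.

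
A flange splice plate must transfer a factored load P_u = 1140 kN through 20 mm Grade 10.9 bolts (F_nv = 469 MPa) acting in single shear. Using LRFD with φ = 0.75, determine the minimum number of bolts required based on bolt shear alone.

11 bolts

A_b = π·20²/4 = 314.2 mm².
Per-bolt design strength φR_n = 0.75 × 469 × 314.2 × 1 / 1000 = 110.5 kN.
n ≥ 1140 / 110.5 = 10.32 → use 11 bolts.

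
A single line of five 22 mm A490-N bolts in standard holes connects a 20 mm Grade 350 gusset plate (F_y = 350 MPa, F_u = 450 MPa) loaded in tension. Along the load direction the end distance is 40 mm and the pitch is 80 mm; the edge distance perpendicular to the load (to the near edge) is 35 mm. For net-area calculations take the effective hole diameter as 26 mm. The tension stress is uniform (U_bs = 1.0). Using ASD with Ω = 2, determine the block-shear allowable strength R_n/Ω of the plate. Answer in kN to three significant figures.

Shear plane L_v = 40 + 4·80 = 360 mm; A_gv = 360 × 20 = 7200 mm².
A_nv = (360 − 4.5·26) × 20 = 4860 mm².
A_nt = (35 − 0.5·26) × 20 = 440 mm².
0.6 F_u A_nv = 1312 kN; 0.6 F_y A_gv = 1512 kN → shear rupture governs the shear term.
R_n = 1312 + 1.0 × 450 × 440 / 1000 = 1510 kN.
Allowable strength R_n/Ω = 1510 / 2 = 755 kN.

755 kN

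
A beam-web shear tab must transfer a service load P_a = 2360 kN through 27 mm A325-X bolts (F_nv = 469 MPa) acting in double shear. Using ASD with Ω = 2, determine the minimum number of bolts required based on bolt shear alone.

A_b = π·27²/4 = 572.6 mm².
Per-bolt allowable strength R_n/Ω = 469 × 572.6 × 2 / 1000 / 2 = 268.5 kN.
n ≥ 2360 / 268.5 = 8.789 → use 9 bolts.

9 bolts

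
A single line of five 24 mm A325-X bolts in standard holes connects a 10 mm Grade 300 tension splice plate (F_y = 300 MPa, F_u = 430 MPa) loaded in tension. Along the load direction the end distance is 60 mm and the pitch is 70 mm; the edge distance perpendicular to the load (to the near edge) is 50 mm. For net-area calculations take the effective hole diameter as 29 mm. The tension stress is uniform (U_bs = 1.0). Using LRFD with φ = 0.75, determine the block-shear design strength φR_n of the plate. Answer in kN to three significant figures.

Shear plane L_v = 60 + 4·70 = 340 mm; A_gv = 340 × 10 = 3400 mm².
A_nv = (340 − 4.5·29) × 10 = 2095 mm².
A_nt = (50 − 0.5·29) × 10 = 355 mm².
0.6 F_u A_nv = 540.5 kN; 0.6 F_y A_gv = 612 kN → shear rupture governs the shear term.
R_n = 540.5 + 1.0 × 430 × 355 / 1000 = 693.2 kN.
Design strength φR_n = 0.75 × 693.2 = 520 kN.

520 kN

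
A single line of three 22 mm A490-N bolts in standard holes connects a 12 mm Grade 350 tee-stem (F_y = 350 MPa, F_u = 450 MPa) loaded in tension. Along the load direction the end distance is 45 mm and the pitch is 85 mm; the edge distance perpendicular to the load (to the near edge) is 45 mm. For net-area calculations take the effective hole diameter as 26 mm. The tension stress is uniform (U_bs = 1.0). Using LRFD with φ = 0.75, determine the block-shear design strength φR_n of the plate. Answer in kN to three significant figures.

Shear plane L_v = 45 + 2·85 = 215 mm; A_gv = 215 × 12 = 2580 mm².
A_nv = (215 − 2.5·26) × 12 = 1800 mm².
A_nt = (45 − 0.5·26) × 12 = 384 mm².
0.6 F_u A_nv = 486 kN; 0.6 F_y A_gv = 541.8 kN → shear rupture governs the shear term.
R_n = 486 + 1.0 × 450 × 384 / 1000 = 658.8 kN.
Design strength φR_n = 0.75 × 658.8 = 494 kN.

494 kN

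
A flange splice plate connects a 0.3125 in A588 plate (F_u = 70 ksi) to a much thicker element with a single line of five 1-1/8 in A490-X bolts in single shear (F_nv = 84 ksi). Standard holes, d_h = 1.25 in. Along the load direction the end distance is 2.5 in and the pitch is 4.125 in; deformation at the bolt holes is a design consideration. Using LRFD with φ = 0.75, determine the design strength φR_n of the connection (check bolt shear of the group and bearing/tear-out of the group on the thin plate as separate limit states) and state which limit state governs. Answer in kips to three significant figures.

Bolt shear: A_b = π·1.125²/4 = 0.994 in²; R_n = 84 × 0.994 × 5 × 1 = 417.5 kips → 0.75 × 417.5 = 313 kips.
Bearing (1.2 l_c t F_u ≤ 2.4 d t F_u): upper limit = 2.4·1.125·0.3125·70 = 59.06 kips.
  Edge l_c = 2.5 − 1.25/2 = 1.875 → r_n = 49.22 kips; interior l_c = 4.125 − 1.25 = 2.875 → r_n = 59.06 kips.
  R_n,bearing = 1·49.22 + 4·59.06 = 285.5 kips → 0.75 × 285.5 = 214 kips.
Bearing governs: 214 kips.

214 kips (bearing governs)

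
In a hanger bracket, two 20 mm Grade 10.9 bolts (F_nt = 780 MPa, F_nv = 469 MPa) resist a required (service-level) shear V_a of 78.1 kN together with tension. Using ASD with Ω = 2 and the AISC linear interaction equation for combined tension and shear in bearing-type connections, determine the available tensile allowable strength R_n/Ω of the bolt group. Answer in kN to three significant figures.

A_b = π·20²/4 = 314.2 mm²; f_rv = 78.1 × 1000 / (2 × 314.2) = 124.3 MPa.
F'_nt = 1.3 F_nt − (Ω F_nt / F_nv) f_rv = 1.3·780 − (2·780/469)·124.3 = 600.6 MPa, capped at F_nt → F'_nt = 600.6 MPa.
R_n = F'_nt · A_b · n = 600.6 × 314.2 × 2 / 1000 = 377.3 kN.
Allowable strength R_n/Ω = 377.3 / 2 = 189 kN.

189 kN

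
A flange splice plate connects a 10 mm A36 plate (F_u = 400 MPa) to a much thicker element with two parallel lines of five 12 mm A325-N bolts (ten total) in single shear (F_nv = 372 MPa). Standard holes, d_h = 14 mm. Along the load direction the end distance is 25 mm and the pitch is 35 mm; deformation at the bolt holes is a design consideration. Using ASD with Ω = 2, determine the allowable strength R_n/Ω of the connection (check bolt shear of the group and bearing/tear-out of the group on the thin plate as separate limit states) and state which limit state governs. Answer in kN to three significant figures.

Bolt shear: A_b = π·12²/4 = 113.1 mm²; R_n = 372 × 113.1 × 10 × 1 / 1000 = 420.7 kN → 420.7 / 2 = 210 kN.
Bearing (1.2 l_c t F_u ≤ 2.4 d t F_u): upper limit = 2.4·12·10·400 / 1000 = 115.2 kN.
  Edge l_c = 25 − 14/2 = 18 → r_n = 86.4 kN; interior l_c = 35 − 14 = 21 → r_n = 100.8 kN.
  R_n,bearing = 2·86.4 + 8·100.8 = 979.2 kN → 979.2 / 2 = 490 kN.
Bolt shear governs: 210 kN.

210 kN (bolt shear governs)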